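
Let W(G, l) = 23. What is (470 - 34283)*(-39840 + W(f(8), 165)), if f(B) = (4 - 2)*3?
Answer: 1346332221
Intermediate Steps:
f(B) = 6 (f(B) = 2*3 = 6)
(470 - 34283)*(-39840 + W(f(8), 165)) = (470 - 34283)*(-39840 + 23) = -33813*(-39817) = 1346332221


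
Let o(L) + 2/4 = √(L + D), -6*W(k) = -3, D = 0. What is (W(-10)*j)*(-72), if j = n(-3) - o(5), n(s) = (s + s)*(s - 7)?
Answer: -2178 + 36*√5 ≈ -2097.5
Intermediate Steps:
W(k) = ½ (W(k) = -⅙*(-3) = ½)
o(L) = -½ + √L (o(L) = -½ + √(L + 0) = -½ + √L)
n(s) = 2*s*(-7 + s) (n(s) = (2*s)*(-7 + s) = 2*s*(-7 + s))
j = 121/2 - √5 (j = 2*(-3)*(-7 - 3) - (-½ + √5) = 2*(-3)*(-10) + (½ - √5) = 60 + (½ - √5) = 121/2 - √5 ≈ 58.264)
(W(-10)*j)*(-72) = ((121/2 - √5)/2)*(-72) = (121/4 - √5/2)*(-72) = -2178 + 36*√5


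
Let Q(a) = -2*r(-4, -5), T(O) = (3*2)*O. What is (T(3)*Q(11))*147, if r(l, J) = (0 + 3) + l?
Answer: 5292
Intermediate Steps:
T(O) = 6*O
r(l, J) = 3 + l
Q(a) = 2 (Q(a) = -2*(3 - 4) = -2*(-1) = 2)
(T(3)*Q(11))*147 = ((6*3)*2)*147 = (18*2)*147 = 36*147 = 5292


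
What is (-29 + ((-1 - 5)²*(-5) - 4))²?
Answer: 45369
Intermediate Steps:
(-29 + ((-1 - 5)²*(-5) - 4))² = (-29 + ((-6)²*(-5) - 4))² = (-29 + (36*(-5) - 4))² = (-29 + (-180 - 4))² = (-29 - 184)² = (-213)² = 45369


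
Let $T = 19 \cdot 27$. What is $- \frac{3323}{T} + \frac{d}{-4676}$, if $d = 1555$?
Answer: $- \frac{16336063}{2398788} \approx -6.8101$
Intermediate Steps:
$T = 513$
$- \frac{3323}{T} + \frac{d}{-4676} = - \frac{3323}{513} + \frac{1555}{-4676} = \left(-3323\right) \frac{1}{513} + 1555 \left(- \frac{1}{4676}\right) = - \frac{3323}{513} - \frac{1555}{4676} = - \frac{16336063}{2398788}$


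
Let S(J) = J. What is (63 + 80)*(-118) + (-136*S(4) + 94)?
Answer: -17324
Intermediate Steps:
(63 + 80)*(-118) + (-136*S(4) + 94) = (63 + 80)*(-118) + (-136*4 + 94) = 143*(-118) + (-544 + 94) = -16874 - 450 = -17324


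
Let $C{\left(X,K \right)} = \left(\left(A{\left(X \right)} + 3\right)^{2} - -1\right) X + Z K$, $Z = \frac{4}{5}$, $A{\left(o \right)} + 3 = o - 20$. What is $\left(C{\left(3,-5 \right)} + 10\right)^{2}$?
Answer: $767376$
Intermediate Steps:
$A{\left(o \right)} = -23 + o$ ($A{\left(o \right)} = -3 + \left(o - 20\right) = -3 + \left(-20 + o\right) = -23 + o$)
$Z = \frac{4}{5}$ ($Z = 4 \cdot \frac{1}{5} = \frac{4}{5} \approx 0.8$)
$C{\left(X,K \right)} = \frac{4 K}{5} + X \left(1 + \left(-20 + X\right)^{2}\right)$ ($C{\left(X,K \right)} = \left(\left(\left(-23 + X\right) + 3\right)^{2} - -1\right) X + \frac{4 K}{5} = \left(\left(-20 + X\right)^{2} + 1\right) X + \frac{4 K}{5} = \left(1 + \left(-20 + X\right)^{2}\right) X + \frac{4 K}{5} = X \left(1 + \left(-20 + X\right)^{2}\right) + \frac{4 K}{5} = \frac{4 K}{5} + X \left(1 + \left(-20 + X\right)^{2}\right)$)
$\left(C{\left(3,-5 \right)} + 10\right)^{2} = \left(\left(3 + \frac{4}{5} \left(-5\right) + 3 \left(-20 + 3\right)^{2}\right) + 10\right)^{2} = \left(\left(3 - 4 + 3 \left(-17\right)^{2}\right) + 10\right)^{2} = \left(\left(3 - 4 + 3 \cdot 289\right) + 10\right)^{2} = \left(\left(3 - 4 + 867\right) + 10\right)^{2} = \left(866 + 10\right)^{2} = 876^{2} = 767376$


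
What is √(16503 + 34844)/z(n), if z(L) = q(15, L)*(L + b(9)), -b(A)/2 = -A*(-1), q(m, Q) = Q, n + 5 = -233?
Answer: √51347/60928 ≈ 0.0037191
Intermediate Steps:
n = -238 (n = -5 - 233 = -238)
b(A) = -2*A (b(A) = -2*(-A)*(-1) = -2*A)
z(L) = L*(-18 + L) (z(L) = L*(L - 2*9) = L*(L - 18) = L*(-18 + L))
√(16503 + 34844)/z(n) = √(16503 + 34844)/((-238*(-18 - 238))) = √51347/((-238*(-256))) = √51347/60928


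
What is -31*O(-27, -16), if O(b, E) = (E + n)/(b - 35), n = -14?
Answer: -15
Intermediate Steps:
O(b, E) = (-14 + E)/(-35 + b) (O(b, E) = (E - 14)/(b - 35) = (-14 + E)/(-35 + b))
-31*O(-27, -16) = -31*(-14 - 16)/(-35 - 27) = -31*(-30)/(-62) = -(-1)*(-30)/2 = -31*15/31 = -15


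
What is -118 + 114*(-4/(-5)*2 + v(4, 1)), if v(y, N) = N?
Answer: 892/5 ≈ 178.40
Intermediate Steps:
-118 + 114*(-4/(-5)*2 + v(4, 1)) = -118 + 114*(-4/(-5)*2 + 1) = -118 + 114*(-4*(-⅕)*2 + 1) = -118 + 114*((⅘)*2 + 1) = -118 + 114*(8/5 + 1) = -118 + 114*(13/5) = -118 + 1482/5 = 892/5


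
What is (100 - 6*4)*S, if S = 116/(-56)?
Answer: -1102/7 ≈ -157.43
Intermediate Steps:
S = -29/14 (S = 116*(-1/56) = -29/14 ≈ -2.0714)
(100 - 6*4)*S = (100 - 6*4)*(-29/14) = (100 - 24)*(-29/14) = 76*(-29/14) = -1102/7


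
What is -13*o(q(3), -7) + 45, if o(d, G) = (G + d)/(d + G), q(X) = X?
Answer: 32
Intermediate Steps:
o(d, G) = 1 (o(d, G) = (G + d)/(G + d) = 1)
-13*o(q(3), -7) + 45 = -13*1 + 45 = -13 + 45 = 32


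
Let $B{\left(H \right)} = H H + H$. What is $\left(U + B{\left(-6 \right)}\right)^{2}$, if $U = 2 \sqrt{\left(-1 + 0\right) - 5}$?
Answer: $876 + 120 i \sqrt{6} \approx 876.0 + 293.94 i$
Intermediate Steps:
$B{\left(H \right)} = H + H^{2}$ ($B{\left(H \right)} = H^{2} + H = H + H^{2}$)
$U = 2 i \sqrt{6}$ ($U = 2 \sqrt{-1 - 5} = 2 \sqrt{-6} = 2 i \sqrt{6} \approx 4.899 i$)
$\left(U + B{\left(-6 \right)}\right)^{2} = \left(2 i \sqrt{6} - 6 \left(1 - 6\right)\right)^{2} = \left(2 i \sqrt{6} - -30\right)^{2} = \left(2 i \sqrt{6} + 30\right)^{2} = \left(30 + 2 i \sqrt{6}\right)^{2}$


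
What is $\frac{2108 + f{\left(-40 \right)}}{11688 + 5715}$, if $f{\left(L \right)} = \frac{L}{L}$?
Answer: $\frac{703}{5801} \approx 0.12119$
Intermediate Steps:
$f{\left(L \right)} = 1$
$\frac{2108 + f{\left(-40 \right)}}{11688 + 5715} = \frac{2108 + 1}{11688 + 5715} = \frac{2109}{17403} = 2109 \cdot \frac{1}{17403} = \frac{703}{5801}$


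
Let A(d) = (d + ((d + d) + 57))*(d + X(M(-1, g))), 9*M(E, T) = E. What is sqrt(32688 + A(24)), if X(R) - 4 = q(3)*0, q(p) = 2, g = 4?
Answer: 110*sqrt(3) ≈ 190.53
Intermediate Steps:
M(E, T) = E/9
X(R) = 4 (X(R) = 4 + 2*0 = 4 + 0 = 4)
A(d) = (4 + d)*(57 + 3*d) (A(d) = (d + ((d + d) + 57))*(d + 4) = (d + (2*d + 57))*(4 + d) = (d + (57 + 2*d))*(4 + d) = (57 + 3*d)*(4 + d) = (4 + d)*(57 + 3*d))
sqrt(32688 + A(24)) = sqrt(32688 + (228 + 3*24**2 + 69*24)) = sqrt(32688 + (228 + 3*576 + 1656)) = sqrt(32688 + (228 + 1728 + 1656)) = sqrt(32688 + 3612) = sqrt(36300) = 110*sqrt(3)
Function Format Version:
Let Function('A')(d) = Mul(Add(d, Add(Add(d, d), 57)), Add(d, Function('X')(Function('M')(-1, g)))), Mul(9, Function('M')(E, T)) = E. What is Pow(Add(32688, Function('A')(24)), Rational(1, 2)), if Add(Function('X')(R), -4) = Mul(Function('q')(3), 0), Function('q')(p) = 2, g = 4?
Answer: Mul(110, Pow(3, Rational(1, 2))) ≈ 190.53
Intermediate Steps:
Function('M')(E, T) = Mul(Rational(1, 9), E)
Function('X')(R) = 4 (Function('X')(R) = Add(4, Mul(2, 0)) = Add(4, 0) = 4)
Function('A')(d) = Mul(Add(4, d), Add(57, Mul(3, d))) (Function('A')(d) = Mul(Add(d, Add(Add(d, d), 57)), Add(d, 4)) = Mul(Add(d, Add(Mul(2, d), 57)), Add(4, d)) = Mul(Add(d, Add(57, Mul(2, d))), Add(4, d)) = Mul(Add(57, Mul(3, d)), Add(4, d)) = Mul(Add(4, d), Add(57, Mul(3, d))))
Pow(Add(32688, Function('A')(24)), Rational(1, 2)) = Pow(Add(32688, Add(228, Mul(3, Pow(24, 2)), Mul(69, 24))), Rational(1, 2)) = Pow(Add(32688, Add(228, Mul(3, 576), 1656)), Rational(1, 2)) = Pow(Add(32688, Add(228, 1728, 1656)), Rational(1, 2)) = Pow(Add(32688, 3612), Rational(1, 2)) = Pow(36300, Rational(1, 2)) = Mul(110, Pow(3, Rational(1, 2)))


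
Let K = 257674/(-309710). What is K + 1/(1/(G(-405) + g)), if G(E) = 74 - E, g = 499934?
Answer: 77491326278/154855 ≈ 5.0041e+5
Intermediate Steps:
K = -128837/154855 (K = 257674*(-1/309710) = -128837/154855 ≈ -0.83198)
K + 1/(1/(G(-405) + g)) = -128837/154855 + 1/(1/((74 - 1*(-405)) + 499934)) = -128837/154855 + 1/(1/((74 + 405) + 499934)) = -128837/154855 + 1/(1/(479 + 499934)) = -128837/154855 + 1/(1/500413) = -128837/154855 + 500413 = 77491326278/154855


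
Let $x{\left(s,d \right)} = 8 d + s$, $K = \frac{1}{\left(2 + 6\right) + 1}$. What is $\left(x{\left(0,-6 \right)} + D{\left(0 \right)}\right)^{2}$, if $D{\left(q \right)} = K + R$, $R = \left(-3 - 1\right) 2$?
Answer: $\frac{253009}{81} \approx 3123.6$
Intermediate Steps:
$K = \frac{1}{9}$ ($K = \frac{1}{8 + 1} = \frac{1}{9} \approx 0.11111$)
$R = -8$ ($R = \left(-4\right) 2 = -8$)
$x{\left(s,d \right)} = s + 8 d$
$D{\left(q \right)} = - \frac{71}{9}$ ($D{\left(q \right)} = \frac{1}{9} - 8 = - \frac{71}{9}$)
$\left(x{\left(0,-6 \right)} + D{\left(0 \right)}\right)^{2} = \left(\left(0 + 8 \left(-6\right)\right) - \frac{71}{9}\right)^{2} = \left(\left(0 - 48\right) - \frac{71}{9}\right)^{2} = \left(-48 - \frac{71}{9}\right)^{2} = \left(- \frac{503}{9}\right)^{2} = \frac{253009}{81}$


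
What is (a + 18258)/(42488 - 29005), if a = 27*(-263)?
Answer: 11157/13483 ≈ 0.82749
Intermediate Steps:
a = -7101
(a + 18258)/(42488 - 29005) = (-7101 + 18258)/(42488 - 29005) = 11157/13483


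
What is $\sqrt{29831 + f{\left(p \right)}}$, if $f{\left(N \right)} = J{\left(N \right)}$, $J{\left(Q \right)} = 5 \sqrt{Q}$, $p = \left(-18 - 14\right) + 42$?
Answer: $\sqrt{29831 + 5 \sqrt{10}} \approx 172.76$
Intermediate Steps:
$p = 10$ ($p = \left(-18 - 14\right) + 42 = -32 + 42 = 10$)
$f{\left(N \right)} = 5 \sqrt{N}$
$\sqrt{29831 + f{\left(p \right)}} = \sqrt{29831 + 5 \sqrt{10}}$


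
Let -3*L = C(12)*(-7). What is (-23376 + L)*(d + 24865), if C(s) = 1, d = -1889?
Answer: -1611100096/3 ≈ -5.3703e+8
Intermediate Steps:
L = 7/3 (L = -(-7)/3 = -⅓*(-7) = 7/3 ≈ 2.3333)
(-23376 + L)*(d + 24865) = (-23376 + 7/3)*(-1889 + 24865) = -70121/3*22976 = -1611100096/3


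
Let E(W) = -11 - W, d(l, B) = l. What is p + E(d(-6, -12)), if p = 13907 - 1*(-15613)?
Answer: 29515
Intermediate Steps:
p = 29520 (p = 13907 + 15613 = 29520)
p + E(d(-6, -12)) = 29520 + (-11 - 1*(-6)) = 29520 + (-11 + 6) = 29520 - 5 = 29515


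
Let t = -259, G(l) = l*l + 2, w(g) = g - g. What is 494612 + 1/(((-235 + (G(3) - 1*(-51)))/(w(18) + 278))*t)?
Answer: 22162080162/44807 ≈ 4.9461e+5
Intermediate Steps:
w(g) = 0
G(l) = 2 + l² (G(l) = l² + 2 = 2 + l²)
494612 + 1/(((-235 + (G(3) - 1*(-51)))/(w(18) + 278))*t) = 494612 + 1/(((-235 + ((2 + 3²) - 1*(-51)))/(0 + 278))*(-259)) = 494612 + 1/(((-235 + ((2 + 9) + 51))/278)*(-259)) = 494612 + 1/(((-235 + (11 + 51))*(1/278))*(-259)) = 494612 + 1/(((-235 + 62)*(1/278))*(-259)) = 494612 + 1/(-173*1/278*(-259)) = 494612 + 1/(-173/278*(-259)) = 494612 + 1/(44807/278) = 494612 + 278/44807 = 22162080162/44807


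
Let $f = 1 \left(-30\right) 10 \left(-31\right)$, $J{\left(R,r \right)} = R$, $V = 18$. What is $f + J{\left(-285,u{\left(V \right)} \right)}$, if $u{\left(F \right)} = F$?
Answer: $9015$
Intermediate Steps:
$f = 9300$ ($f = \left(-30\right) 10 \left(-31\right) = \left(-300\right) \left(-31\right) = 9300$)
$f + J{\left(-285,u{\left(V \right)} \right)} = 9300 - 285 = 9015$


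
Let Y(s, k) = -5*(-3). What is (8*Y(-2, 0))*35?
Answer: 4200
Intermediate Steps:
Y(s, k) = 15
(8*Y(-2, 0))*35 = (8*15)*35 = 120*35 = 4200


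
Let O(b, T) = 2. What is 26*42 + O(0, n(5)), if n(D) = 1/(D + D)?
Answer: 1094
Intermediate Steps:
n(D) = 1/(2*D)
26*42 + O(0, n(5)) = 26*42 + 2 = 1092 + 2 = 1094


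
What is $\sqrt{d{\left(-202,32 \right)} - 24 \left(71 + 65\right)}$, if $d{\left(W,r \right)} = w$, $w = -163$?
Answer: $i \sqrt{3427} \approx 58.541 i$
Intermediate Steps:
$d{\left(W,r \right)} = -163$
$\sqrt{d{\left(-202,32 \right)} - 24 \left(71 + 65\right)} = \sqrt{-163 - 24 \left(71 + 65\right)} = \sqrt{-163 - 3264} = \sqrt{-3427} = i \sqrt{3427}$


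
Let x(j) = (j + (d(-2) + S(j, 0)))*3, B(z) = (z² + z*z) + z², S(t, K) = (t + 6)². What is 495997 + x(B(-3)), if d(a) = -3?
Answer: 499336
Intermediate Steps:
S(t, K) = (6 + t)²
B(z) = 3*z² (B(z) = (z² + z²) + z² = 2*z² + z² = 3*z²)
x(j) = -9 + 3*j + 3*(6 + j)² (x(j) = (j + (-3 + (6 + j)²))*3 = (-3 + j + (6 + j)²)*3 = -9 + 3*j + 3*(6 + j)²)
495997 + x(B(-3)) = 495997 + (-9 + 3*(3*(-3)²) + 3*(6 + 3*(-3)²)²) = 495997 + (-9 + 3*(3*9) + 3*(6 + 3*9)²) = 495997 + (-9 + 3*27 + 3*(6 + 27)²) = 495997 + (-9 + 81 + 3*33²) = 495997 + (-9 + 81 + 3*1089) = 495997 + (-9 + 81 + 3267) = 495997 + 3339 = 499336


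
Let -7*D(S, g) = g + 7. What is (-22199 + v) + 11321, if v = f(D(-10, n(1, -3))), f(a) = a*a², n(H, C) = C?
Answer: -3731218/343 ≈ -10878.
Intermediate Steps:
D(S, g) = -1 - g/7 (D(S, g) = -(g + 7)/7 = -(7 + g)/7 = -1 - g/7)
f(a) = a³
v = -64/343 (v = (-1 - ⅐*(-3))³ = (-1 + 3/7)³ = (-4/7)³ = -64/343 ≈ -0.18659)
(-22199 + v) + 11321 = (-22199 - 64/343) + 11321 = -7614321/343 + 11321 = -3731218/343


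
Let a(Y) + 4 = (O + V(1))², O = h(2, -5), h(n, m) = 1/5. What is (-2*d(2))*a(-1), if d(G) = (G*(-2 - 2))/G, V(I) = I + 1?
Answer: 168/25 ≈ 6.7200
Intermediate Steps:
V(I) = 1 + I
h(n, m) = ⅕
d(G) = -4 (d(G) = (G*(-4))/G = (-4*G)/G = -4)
O = ⅕ ≈ 0.20000
a(Y) = 21/25 (a(Y) = -4 + (⅕ + (1 + 1))² = -4 + (⅕ + 2)² = -4 + (11/5)² = -4 + 121/25 = 21/25)
(-2*d(2))*a(-1) = -2*(-4)*(21/25) = 8*(21/25) = 168/25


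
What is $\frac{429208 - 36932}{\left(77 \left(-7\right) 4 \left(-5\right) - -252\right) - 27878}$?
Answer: $- \frac{196138}{8423} \approx -23.286$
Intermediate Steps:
$\frac{429208 - 36932}{\left(77 \left(-7\right) 4 \left(-5\right) - -252\right) - 27878} = \frac{392276}{\left(77 \left(\left(-28\right) \left(-5\right)\right) + 252\right) - 27878} = \frac{392276}{\left(77 \cdot 140 + 252\right) - 27878} = \frac{392276}{\left(10780 + 252\right) - 27878} = \frac{392276}{11032 - 27878} = \frac{392276}{-16846} = 392276 \left(- \frac{1}{16846}\right) = - \frac{196138}{8423}$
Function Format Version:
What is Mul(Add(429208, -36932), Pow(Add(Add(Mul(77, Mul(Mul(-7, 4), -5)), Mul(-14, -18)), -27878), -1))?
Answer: Rational(-196138, 8423) ≈ -23.286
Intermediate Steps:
Mul(Add(429208, -36932), Pow(Add(Add(Mul(77, Mul(Mul(-7, 4), -5)), Mul(-14, -18)), -27878), -1)) = Mul(392276, Pow(Add(Add(Mul(77, Mul(-28, -5)), 252), -27878), -1)) = Mul(392276, Pow(Add(Add(Mul(77, 140), 252), -27878), -1)) = Mul(392276, Pow(Add(Add(10780, 252), -27878), -1)) = Mul(392276, Pow(Add(11032, -27878), -1)) = Mul(392276, Pow(-16846, -1)) = Mul(392276, Rational(-1, 16846)) = Rational(-196138, 8423)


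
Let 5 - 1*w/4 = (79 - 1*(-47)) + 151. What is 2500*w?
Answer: -2720000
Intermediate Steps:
w = -1088 (w = 20 - 4*((79 - 1*(-47)) + 151) = 20 - 4*((79 + 47) + 151) = 20 - 4*(126 + 151) = 20 - 4*277 = 20 - 1108 = -1088)
2500*w = 2500*(-1088) = -2720000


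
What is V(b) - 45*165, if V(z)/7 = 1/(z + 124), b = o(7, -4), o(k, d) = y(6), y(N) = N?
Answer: -965243/130 ≈ -7424.9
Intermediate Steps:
o(k, d) = 6
b = 6
V(z) = 7/(124 + z) (V(z) = 7/(z + 124) = 7/(124 + z))
V(b) - 45*165 = 7/(124 + 6) - 45*165 = 7/130 - 1*7425 = 7*(1/130) - 7425 = 7/130 - 7425 = -965243/130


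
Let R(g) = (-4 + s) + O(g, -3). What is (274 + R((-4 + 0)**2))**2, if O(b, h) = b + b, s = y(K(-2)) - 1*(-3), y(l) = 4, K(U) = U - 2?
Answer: 95481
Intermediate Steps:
K(U) = -2 + U
s = 7 (s = 4 - 1*(-3) = 4 + 3 = 7)
O(b, h) = 2*b
R(g) = 3 + 2*g (R(g) = (-4 + 7) + 2*g = 3 + 2*g)
(274 + R((-4 + 0)**2))**2 = (274 + (3 + 2*(-4 + 0)**2))**2 = (274 + (3 + 2*(-4)**2))**2 = (274 + (3 + 2*16))**2 = (274 + (3 + 32))**2 = (274 + 35)**2 = 309**2 = 95481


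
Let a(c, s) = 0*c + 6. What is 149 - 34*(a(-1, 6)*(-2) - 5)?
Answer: 727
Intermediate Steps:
a(c, s) = 6 (a(c, s) = 0 + 6 = 6)
149 - 34*(a(-1, 6)*(-2) - 5) = 149 - 34*(6*(-2) - 5) = 149 - 34*(-12 - 5) = 149 - 34*(-17) = 149 + 578 = 727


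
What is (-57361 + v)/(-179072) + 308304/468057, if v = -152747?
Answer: 12795927837/6984658592 ≈ 1.8320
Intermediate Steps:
(-57361 + v)/(-179072) + 308304/468057 = (-57361 - 152747)/(-179072) + 308304/468057 = -210108*(-1/179072) + 308304*(1/468057) = 52527/44768 + 102768/156019 = 12795927837/6984658592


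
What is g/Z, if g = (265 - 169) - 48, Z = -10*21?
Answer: -8/35 ≈ -0.22857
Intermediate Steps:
Z = -210
g = 48 (g = 96 - 48 = 48)
g/Z = 48/(-210) = 48*(-1/210) = -8/35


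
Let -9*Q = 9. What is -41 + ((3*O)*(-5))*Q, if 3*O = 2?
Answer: -31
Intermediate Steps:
Q = -1 (Q = -1/9*9 = -1)
O = 2/3 (O = (1/3)*2 = 2/3 ≈ 0.66667)
-41 + ((3*O)*(-5))*Q = -41 + ((3*(2/3))*(-5))*(-1) = -41 + (2*(-5))*(-1) = -41 - 10*(-1) = -41 + 10 = -31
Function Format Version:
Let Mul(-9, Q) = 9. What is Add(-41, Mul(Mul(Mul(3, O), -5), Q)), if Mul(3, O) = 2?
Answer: -31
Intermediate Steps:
Q = -1 (Q = Mul(Rational(-1, 9), 9) = -1)
O = Rational(2, 3) (O = Mul(Rational(1, 3), 2) = Rational(2, 3) ≈ 0.66667)
Add(-41, Mul(Mul(Mul(3, O), -5), Q)) = Add(-41, Mul(Mul(Mul(3, Rational(2, 3)), -5), -1)) = Add(-41, Mul(Mul(2, -5), -1)) = Add(-41, Mul(-10, -1)) = Add(-41, 10) = -31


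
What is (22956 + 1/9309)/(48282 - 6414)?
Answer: 213697405/389749212 ≈ 0.54830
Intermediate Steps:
(22956 + 1/9309)/(48282 - 6414) = (22956 + 1/9309)/41868 = (213697405/9309)*(1/41868) = 213697405/389749212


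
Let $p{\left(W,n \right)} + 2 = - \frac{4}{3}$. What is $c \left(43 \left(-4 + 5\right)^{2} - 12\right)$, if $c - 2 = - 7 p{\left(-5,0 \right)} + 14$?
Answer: $\frac{3658}{3} \approx 1219.3$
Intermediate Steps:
$p{\left(W,n \right)} = - \frac{10}{3}$ ($p{\left(W,n \right)} = -2 - \frac{4}{3} = - \frac{10}{3}$)
$c = \frac{118}{3}$ ($c = 2 + \left(\left(-7\right) \left(- \frac{10}{3}\right) + 14\right) = 2 + \left(\frac{70}{3} + 14\right) = 2 + \frac{112}{3} = \frac{118}{3} \approx 39.333$)
$c \left(43 \left(-4 + 5\right)^{2} - 12\right) = \frac{118 \left(43 \left(-4 + 5\right)^{2} - 12\right)}{3} = \frac{118 \left(43 \cdot 1^{2} - 12\right)}{3} = \frac{118 \left(43 \cdot 1 - 12\right)}{3} = \frac{118 \left(43 - 12\right)}{3} = \frac{118}{3} \cdot 31 = \frac{3658}{3}$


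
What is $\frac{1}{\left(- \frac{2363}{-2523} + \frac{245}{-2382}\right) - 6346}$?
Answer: $- \frac{2003262}{12711030475} \approx -0.0001576$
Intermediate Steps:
$\frac{1}{\left(- \frac{2363}{-2523} + \frac{245}{-2382}\right) - 6346} = \frac{1}{\left(\left(-2363\right) \left(- \frac{1}{2523}\right) + 245 \left(- \frac{1}{2382}\right)\right) - 6346} = \frac{1}{\left(\frac{2363}{2523} - \frac{245}{2382}\right) - 6346} = \frac{1}{\frac{1670177}{2003262} - 6346} = \frac{1}{- \frac{12711030475}{2003262}} = - \frac{2003262}{12711030475}$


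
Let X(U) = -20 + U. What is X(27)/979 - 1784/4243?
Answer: -1716835/4153897 ≈ -0.41331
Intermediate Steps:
X(27)/979 - 1784/4243 = (-20 + 27)/979 - 1784/4243 = 7*(1/979) - 1784*1/4243 = 7/979 - 1784/4243 = -1716835/4153897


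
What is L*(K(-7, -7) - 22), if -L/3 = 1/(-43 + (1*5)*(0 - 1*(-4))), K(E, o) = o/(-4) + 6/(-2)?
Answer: -279/92 ≈ -3.0326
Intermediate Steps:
K(E, o) = -3 - o/4 (K(E, o) = o*(-¼) + 6*(-½) = -o/4 - 3 = -3 - o/4)
L = 3/23 (L = -3/(-43 + (1*5)*(0 - 1*(-4))) = -3/(-43 + 5*(0 + 4)) = -3/(-43 + 5*4) = -3/(-43 + 20) = -3/(-23) = -3*(-1/23) = 3/23 ≈ 0.13043)
L*(K(-7, -7) - 22) = 3*((-3 - ¼*(-7)) - 22)/23 = 3*((-3 + 7/4) - 22)/23 = 3*(-5/4 - 22)/23 = (3/23)*(-93/4) = -279/92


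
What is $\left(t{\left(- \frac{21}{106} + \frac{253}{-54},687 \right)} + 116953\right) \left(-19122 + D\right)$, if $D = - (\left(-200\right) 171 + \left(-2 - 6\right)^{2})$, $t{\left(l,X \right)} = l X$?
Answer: $\frac{813553543606}{477} \approx 1.7056 \cdot 10^{9}$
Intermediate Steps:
$t{\left(l,X \right)} = X l$
$D = 34136$ ($D = - (-34200 + \left(-8\right)^{2}) = - (-34200 + 64) = \left(-1\right) \left(-34136\right) = 34136$)
$\left(t{\left(- \frac{21}{106} + \frac{253}{-54},687 \right)} + 116953\right) \left(-19122 + D\right) = \left(687 \left(- \frac{21}{106} + \frac{253}{-54}\right) + 116953\right) \left(-19122 + 34136\right) = \left(687 \left(\left(-21\right) \frac{1}{106} + 253 \left(- \frac{1}{54}\right)\right) + 116953\right) 15014 = \left(687 \left(- \frac{21}{106} - \frac{253}{54}\right) + 116953\right) 15014 = \left(687 \left(- \frac{6988}{1431}\right) + 116953\right) 15014 = \left(- \frac{1600252}{477} + 116953\right) 15014 = \frac{54186329}{477} \cdot 15014 = \frac{813553543606}{477}$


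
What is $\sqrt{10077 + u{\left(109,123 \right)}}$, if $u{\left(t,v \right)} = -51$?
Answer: $3 \sqrt{1114} \approx 100.13$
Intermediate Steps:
$\sqrt{10077 + u{\left(109,123 \right)}} = \sqrt{10077 - 51} = \sqrt{10026} = 3 \sqrt{1114}$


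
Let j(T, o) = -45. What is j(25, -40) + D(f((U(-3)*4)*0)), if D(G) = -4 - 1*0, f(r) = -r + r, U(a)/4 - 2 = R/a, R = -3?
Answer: -49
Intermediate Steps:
U(a) = 8 - 12/a (U(a) = 8 + 4*(-3/a) = 8 - 12/a)
f(r) = 0
D(G) = -4 (D(G) = -4 + 0 = -4)
j(25, -40) + D(f((U(-3)*4)*0)) = -45 - 4 = -49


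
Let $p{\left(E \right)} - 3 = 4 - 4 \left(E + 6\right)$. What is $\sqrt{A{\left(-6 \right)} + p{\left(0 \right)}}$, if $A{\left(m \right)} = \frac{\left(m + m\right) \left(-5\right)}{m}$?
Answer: $3 i \sqrt{3} \approx 5.1962 i$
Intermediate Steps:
$p{\left(E \right)} = -17 - 4 E$ ($p{\left(E \right)} = 3 - \left(-4 + 4 \left(E + 6\right)\right) = 3 - \left(-4 + 4 \left(6 + E\right)\right) = 3 + \left(4 - \left(24 + 4 E\right)\right) = 3 - \left(20 + 4 E\right) = -17 - 4 E$)
$A{\left(m \right)} = -10$ ($A{\left(m \right)} = \frac{2 m \left(-5\right)}{m} = \frac{\left(-10\right) m}{m} = -10$)
$\sqrt{A{\left(-6 \right)} + p{\left(0 \right)}} = \sqrt{-10 - 17} = \sqrt{-27} = 3 i \sqrt{3}$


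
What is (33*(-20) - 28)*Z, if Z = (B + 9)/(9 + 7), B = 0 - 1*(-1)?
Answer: -430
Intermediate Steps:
B = 1 (B = 0 + 1 = 1)
Z = 5/8 (Z = (1 + 9)/(9 + 7) = 10/16 = 10*(1/16) = 5/8 ≈ 0.62500)
(33*(-20) - 28)*Z = (33*(-20) - 28)*(5/8) = (-660 - 28)*(5/8) = -688*5/8 = -430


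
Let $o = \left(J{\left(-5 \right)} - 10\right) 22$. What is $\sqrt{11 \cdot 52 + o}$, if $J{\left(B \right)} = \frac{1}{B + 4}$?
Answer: $\sqrt{330} \approx 18.166$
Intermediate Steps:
$J{\left(B \right)} = \frac{1}{4 + B}$
$o = -242$ ($o = \left(\frac{1}{4 - 5} - 10\right) 22 = \left(\frac{1}{-1} - 10\right) 22 = \left(-1 - 10\right) 22 = \left(-11\right) 22 = -242$)
$\sqrt{11 \cdot 52 + o} = \sqrt{11 \cdot 52 - 242} = \sqrt{572 - 242} = \sqrt{330}$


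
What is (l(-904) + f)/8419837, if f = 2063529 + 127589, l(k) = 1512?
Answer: 2192630/8419837 ≈ 0.26041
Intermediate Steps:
f = 2191118
(l(-904) + f)/8419837 = (1512 + 2191118)/8419837 = 2192630*(1/8419837) = 2192630/8419837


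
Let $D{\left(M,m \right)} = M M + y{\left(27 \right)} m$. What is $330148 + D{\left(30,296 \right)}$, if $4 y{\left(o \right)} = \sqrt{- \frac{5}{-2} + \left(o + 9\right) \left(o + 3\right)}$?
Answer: $331048 + 37 \sqrt{4330} \approx 3.3348 \cdot 10^{5}$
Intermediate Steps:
$y{\left(o \right)} = \frac{\sqrt{\frac{5}{2} + \left(3 + o\right) \left(9 + o\right)}}{4}$ ($y{\left(o \right)} = \frac{\sqrt{- \frac{5}{-2} + \left(o + 9\right) \left(o + 3\right)}}{4} = \frac{\sqrt{\left(-5\right) \left(- \frac{1}{2}\right) + \left(9 + o\right) \left(3 + o\right)}}{4} = \frac{\sqrt{\frac{5}{2} + \left(3 + o\right) \left(9 + o\right)}}{4}$)
$D{\left(M,m \right)} = M^{2} + \frac{m \sqrt{4330}}{8}$ ($D{\left(M,m \right)} = M M + \frac{\sqrt{118 + 4 \cdot 27^{2} + 48 \cdot 27}}{8} m = M^{2} + \frac{\sqrt{118 + 4 \cdot 729 + 1296}}{8} m = M^{2} + \frac{\sqrt{118 + 2916 + 1296}}{8} m = M^{2} + \frac{\sqrt{4330}}{8} m = M^{2} + \frac{m \sqrt{4330}}{8}$)
$330148 + D{\left(30,296 \right)} = 330148 + \left(30^{2} + \frac{1}{8} \cdot 296 \sqrt{4330}\right) = 330148 + \left(900 + 37 \sqrt{4330}\right) = 331048 + 37 \sqrt{4330}$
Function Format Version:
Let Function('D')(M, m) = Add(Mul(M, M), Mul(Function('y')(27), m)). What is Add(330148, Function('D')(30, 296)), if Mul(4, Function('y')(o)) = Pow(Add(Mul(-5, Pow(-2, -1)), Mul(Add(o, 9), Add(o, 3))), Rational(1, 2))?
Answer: Add(331048, Mul(37, Pow(4330, Rational(1, 2)))) ≈ 3.3348e+5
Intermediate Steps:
Function('y')(o) = Mul(Rational(1, 4), Pow(Add(Rational(5, 2), Mul(Add(3, o), Add(9, o))), Rational(1, 2))) (Function('y')(o) = Mul(Rational(1, 4), Pow(Add(Mul(-5, Pow(-2, -1)), Mul(Add(o, 9), Add(o, 3))), Rational(1, 2))) = Mul(Rational(1, 4), Pow(Add(Mul(-5, Rational(-1, 2)), Mul(Add(9, o), Add(3, o))), Rational(1, 2))) = Mul(Rational(1, 4), Pow(Add(Rational(5, 2), Mul(Add(3, o), Add(9, o))), Rational(1, 2))))
Function('D')(M, m) = Add(Pow(M, 2), Mul(Rational(1, 8), m, Pow(4330, Rational(1, 2)))) (Function('D')(M, m) = Add(Mul(M, M), Mul(Mul(Rational(1, 8), Pow(Add(118, Mul(4, Pow(27, 2)), Mul(48, 27)), Rational(1, 2))), m)) = Add(Pow(M, 2), Mul(Mul(Rational(1, 8), Pow(Add(118, Mul(4, 729), 1296), Rational(1, 2))), m)) = Add(Pow(M, 2), Mul(Mul(Rational(1, 8), Pow(Add(118, 2916, 1296), Rational(1, 2))), m)) = Add(Pow(M, 2), Mul(Mul(Rational(1, 8), Pow(4330, Rational(1, 2))), m)) = Add(Pow(M, 2), Mul(Rational(1, 8), m, Pow(4330, Rational(1, 2)))))
Add(330148, Function('D')(30, 296)) = Add(330148, Add(Pow(30, 2), Mul(Rational(1, 8), 296, Pow(4330, Rational(1, 2))))) = Add(330148, Add(900, Mul(37, Pow(4330, Rational(1, 2))))) = Add(331048, Mul(37, Pow(4330, Rational(1, 2))))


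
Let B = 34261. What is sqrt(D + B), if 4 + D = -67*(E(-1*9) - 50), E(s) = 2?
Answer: sqrt(37473) ≈ 193.58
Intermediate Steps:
D = 3212 (D = -4 - 67*(2 - 50) = -4 - 67*(-48) = -4 + 3216 = 3212)
sqrt(D + B) = sqrt(3212 + 34261) = sqrt(37473)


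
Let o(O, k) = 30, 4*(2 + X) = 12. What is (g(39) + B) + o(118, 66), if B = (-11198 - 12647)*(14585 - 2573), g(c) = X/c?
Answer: -11170618289/39 ≈ -2.8643e+8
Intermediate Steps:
X = 1 (X = -2 + (¼)*12 = -2 + 3 = 1)
g(c) = 1/c
B = -286426140 (B = -23845*12012 = -286426140)
(g(39) + B) + o(118, 66) = (1/39 - 286426140) + 30 = -11170619459/39 + 30 = -11170618289/39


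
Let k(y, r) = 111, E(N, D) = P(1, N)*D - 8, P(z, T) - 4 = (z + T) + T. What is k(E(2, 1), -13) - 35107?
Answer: -34996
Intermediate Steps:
P(z, T) = 4 + z + 2*T (P(z, T) = 4 + ((z + T) + T) = 4 + ((T + z) + T) = 4 + (z + 2*T) = 4 + z + 2*T)
E(N, D) = -8 + D*(5 + 2*N) (E(N, D) = (4 + 1 + 2*N)*D - 8 = (5 + 2*N)*D - 8 = D*(5 + 2*N) - 8 = -8 + D*(5 + 2*N))
k(E(2, 1), -13) - 35107 = 111 - 35107 = -34996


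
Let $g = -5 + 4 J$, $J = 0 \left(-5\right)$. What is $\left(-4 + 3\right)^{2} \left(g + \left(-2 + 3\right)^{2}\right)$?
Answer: $-4$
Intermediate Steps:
$J = 0$
$g = -5$ ($g = -5 + 4 \cdot 0 = -5 + 0 = -5$)
$\left(-4 + 3\right)^{2} \left(g + \left(-2 + 3\right)^{2}\right) = \left(-4 + 3\right)^{2} \left(-5 + \left(-2 + 3\right)^{2}\right) = \left(-1\right)^{2} \left(-5 + 1^{2}\right) = 1 \left(-5 + 1\right) = 1 \left(-4\right) = -4$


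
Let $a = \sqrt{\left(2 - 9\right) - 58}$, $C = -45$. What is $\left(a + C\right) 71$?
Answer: $-3195 + 71 i \sqrt{65} \approx -3195.0 + 572.42 i$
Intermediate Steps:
$a = i \sqrt{65}$ ($a = \sqrt{\left(2 - 9\right) - 58} = \sqrt{-7 - 58} = \sqrt{-65} = i \sqrt{65} \approx 8.0623 i$)
$\left(a + C\right) 71 = \left(i \sqrt{65} - 45\right) 71 = \left(-45 + i \sqrt{65}\right) 71 = -3195 + 71 i \sqrt{65}$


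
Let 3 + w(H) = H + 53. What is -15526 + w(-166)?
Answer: -15642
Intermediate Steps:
w(H) = 50 + H (w(H) = -3 + (H + 53) = -3 + (53 + H) = 50 + H)
-15526 + w(-166) = -15526 + (50 - 166) = -15526 - 116 = -15642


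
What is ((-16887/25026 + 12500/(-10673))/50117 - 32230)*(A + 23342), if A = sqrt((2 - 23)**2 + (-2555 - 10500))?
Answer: -1678456677796585543967/2231062648711 - 143814298500264377*I*sqrt(12614)/4462125297422 ≈ -7.5231e+8 - 3.6198e+6*I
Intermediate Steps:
A = I*sqrt(12614) (A = sqrt((-21)**2 - 13055) = sqrt(441 - 13055) = sqrt(-12614) = I*sqrt(12614) ≈ 112.31*I)
((-16887/25026 + 12500/(-10673))/50117 - 32230)*(A + 23342) = ((-16887/25026 + 12500/(-10673))/50117 - 32230)*(I*sqrt(12614) + 23342) = ((-16887*1/25026 + 12500*(-1/10673))*(1/50117) - 32230)*(23342 + I*sqrt(12614)) = ((-5629/8342 - 12500/10673)*(1/50117) - 32230)*(23342 + I*sqrt(12614)) = (-164353317/89034166*1/50117 - 32230)*(23342 + I*sqrt(12614)) = (-164353317/4462125297422 - 32230)*(23342 + I*sqrt(12614)) = -143814298500264377*(23342 + I*sqrt(12614))/4462125297422 = -1678456677796585543967/2231062648711 - 143814298500264377*I*sqrt(12614)/4462125297422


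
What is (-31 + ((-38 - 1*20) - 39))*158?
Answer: -20224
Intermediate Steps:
(-31 + ((-38 - 1*20) - 39))*158 = (-31 + ((-38 - 20) - 39))*158 = (-31 + (-58 - 39))*158 = (-31 - 97)*158 = -128*158 = -20224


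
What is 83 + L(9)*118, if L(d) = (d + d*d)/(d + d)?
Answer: 673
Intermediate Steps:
L(d) = (d + d²)/(2*d) (L(d) = (d + d²)/((2*d)) = (d + d²)*(1/(2*d)) = (d + d²)/(2*d))
83 + L(9)*118 = 83 + (½ + (½)*9)*118 = 83 + (½ + 9/2)*118 = 83 + 5*118 = 83 + 590 = 673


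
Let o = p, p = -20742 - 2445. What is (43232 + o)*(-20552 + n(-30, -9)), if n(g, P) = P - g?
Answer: -411543895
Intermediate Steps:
p = -23187
o = -23187
(43232 + o)*(-20552 + n(-30, -9)) = (43232 - 23187)*(-20552 + (-9 - 1*(-30))) = 20045*(-20552 + (-9 + 30)) = 20045*(-20552 + 21) = 20045*(-20531) = -411543895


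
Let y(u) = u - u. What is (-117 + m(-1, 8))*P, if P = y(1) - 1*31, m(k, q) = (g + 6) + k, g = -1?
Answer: 3503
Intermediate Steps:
m(k, q) = 5 + k (m(k, q) = (-1 + 6) + k = 5 + k)
y(u) = 0
P = -31 (P = 0 - 1*31 = 0 - 31 = -31)
(-117 + m(-1, 8))*P = (-117 + (5 - 1))*(-31) = (-117 + 4)*(-31) = -113*(-31) = 3503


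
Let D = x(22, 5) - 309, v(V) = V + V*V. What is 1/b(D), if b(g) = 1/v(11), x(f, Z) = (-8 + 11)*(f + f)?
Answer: 132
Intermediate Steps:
x(f, Z) = 6*f (x(f, Z) = 3*(2*f) = 6*f)
v(V) = V + V²
D = -177 (D = 6*22 - 309 = 132 - 309 = -177)
b(g) = 1/132 (b(g) = 1/(11*(1 + 11)) = 1/(11*12) = 1/132)
1/b(D) = 1/(1/132) = 132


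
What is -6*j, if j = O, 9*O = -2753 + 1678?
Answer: 2150/3 ≈ 716.67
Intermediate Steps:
O = -1075/9 (O = (-2753 + 1678)/9 = (1/9)*(-1075) = -1075/9 ≈ -119.44)
j = -1075/9 ≈ -119.44
-6*j = -6*(-1075/9) = 2150/3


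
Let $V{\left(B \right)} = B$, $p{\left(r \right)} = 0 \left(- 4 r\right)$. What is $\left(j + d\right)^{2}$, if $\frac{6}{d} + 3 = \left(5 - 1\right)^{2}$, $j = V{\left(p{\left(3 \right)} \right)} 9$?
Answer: $\frac{36}{169} \approx 0.21302$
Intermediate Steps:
$p{\left(r \right)} = 0$
$j = 0$ ($j = 0 \cdot 9 = 0$)
$d = \frac{6}{13}$ ($d = \frac{6}{-3 + \left(5 - 1\right)^{2}} = \frac{6}{-3 + 4^{2}} = \frac{6}{-3 + 16} = \frac{6}{13} \approx 0.46154$)
$\left(j + d\right)^{2} = \left(0 + \frac{6}{13}\right)^{2} = \left(\frac{6}{13}\right)^{2} = \frac{36}{169}$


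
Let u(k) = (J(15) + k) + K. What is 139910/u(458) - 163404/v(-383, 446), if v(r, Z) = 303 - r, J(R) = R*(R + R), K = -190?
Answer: -5336453/123137 ≈ -43.338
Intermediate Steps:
J(R) = 2*R² (J(R) = R*(2*R) = 2*R²)
u(k) = 260 + k (u(k) = (2*15² + k) - 190 = (2*225 + k) - 190 = (450 + k) - 190 = 260 + k)
139910/u(458) - 163404/v(-383, 446) = 139910/(260 + 458) - 163404/(303 - 1*(-383)) = 139910/718 - 163404/(303 + 383) = 139910*(1/718) - 163404/686 = 69955/359 - 163404*1/686 = 69955/359 - 81702/343 = -5336453/123137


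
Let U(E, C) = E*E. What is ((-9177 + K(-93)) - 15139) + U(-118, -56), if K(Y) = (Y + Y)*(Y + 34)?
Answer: 582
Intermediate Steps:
K(Y) = 2*Y*(34 + Y) (K(Y) = (2*Y)*(34 + Y) = 2*Y*(34 + Y))
U(E, C) = E²
((-9177 + K(-93)) - 15139) + U(-118, -56) = ((-9177 + 2*(-93)*(34 - 93)) - 15139) + (-118)² = ((-9177 + 2*(-93)*(-59)) - 15139) + 13924 = ((-9177 + 10974) - 15139) + 13924 = (1797 - 15139) + 13924 = -13342 + 13924 = 582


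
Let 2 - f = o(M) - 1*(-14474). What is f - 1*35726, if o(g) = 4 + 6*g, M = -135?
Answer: -49392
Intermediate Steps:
f = -13666 (f = 2 - ((4 + 6*(-135)) - 1*(-14474)) = 2 - ((4 - 810) + 14474) = 2 - (-806 + 14474) = 2 - 1*13668 = 2 - 13668 = -13666)
f - 1*35726 = -13666 - 1*35726 = -13666 - 35726 = -49392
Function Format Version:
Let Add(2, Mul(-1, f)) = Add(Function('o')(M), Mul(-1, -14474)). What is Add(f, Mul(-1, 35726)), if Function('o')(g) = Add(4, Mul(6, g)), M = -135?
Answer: -49392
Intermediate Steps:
f = -13666 (f = Add(2, Mul(-1, Add(Add(4, Mul(6, -135)), Mul(-1, -14474)))) = Add(2, Mul(-1, Add(Add(4, -810), 14474))) = Add(2, Mul(-1, Add(-806, 14474))) = Add(2, Mul(-1, 13668)) = Add(2, -13668) = -13666)
Add(f, Mul(-1, 35726)) = Add(-13666, Mul(-1, 35726)) = Add(-13666, -35726) = -49392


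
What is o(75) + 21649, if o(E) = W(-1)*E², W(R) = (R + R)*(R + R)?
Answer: 44149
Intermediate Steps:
W(R) = 4*R² (W(R) = (2*R)*(2*R) = 4*R²)
o(E) = 4*E² (o(E) = (4*(-1)²)*E² = (4*1)*E² = 4*E²)
o(75) + 21649 = 4*75² + 21649 = 4*5625 + 21649 = 22500 + 21649 = 44149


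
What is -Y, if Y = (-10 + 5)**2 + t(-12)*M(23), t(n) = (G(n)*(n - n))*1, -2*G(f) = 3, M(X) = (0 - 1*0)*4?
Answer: -25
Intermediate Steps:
M(X) = 0 (M(X) = (0 + 0)*4 = 0*4 = 0)
G(f) = -3/2 (G(f) = -1/2*3 = -3/2)
t(n) = 0 (t(n) = -3*(n - n)/2*1 = -3/2*0*1 = 0*1 = 0)
Y = 25 (Y = (-10 + 5)**2 + 0*0 = (-5)**2 + 0 = 25 + 0 = 25)
-Y = -1*25 = -25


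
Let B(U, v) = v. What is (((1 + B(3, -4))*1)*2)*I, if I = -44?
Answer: 264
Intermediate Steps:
(((1 + B(3, -4))*1)*2)*I = (((1 - 4)*1)*2)*(-44) = (-3*1*2)*(-44) = -3*2*(-44) = -6*(-44) = 264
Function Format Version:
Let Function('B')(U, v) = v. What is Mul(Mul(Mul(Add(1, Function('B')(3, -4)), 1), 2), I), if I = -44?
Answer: 264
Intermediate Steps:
Mul(Mul(Mul(Add(1, Function('B')(3, -4)), 1), 2), I) = Mul(Mul(Mul(Add(1, -4), 1), 2), -44) = Mul(Mul(Mul(-3, 1), 2), -44) = Mul(Mul(-3, 2), -44) = Mul(-6, -44) = 264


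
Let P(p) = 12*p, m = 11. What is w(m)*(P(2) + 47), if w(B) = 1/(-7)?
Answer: -71/7 ≈ -10.143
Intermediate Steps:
w(B) = -⅐
w(m)*(P(2) + 47) = -(12*2 + 47)/7 = -(24 + 47)/7 = -⅐*71 = -71/7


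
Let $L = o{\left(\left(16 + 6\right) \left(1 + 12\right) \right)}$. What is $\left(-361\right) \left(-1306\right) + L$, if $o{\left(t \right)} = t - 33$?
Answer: $471719$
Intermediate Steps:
$o{\left(t \right)} = -33 + t$
$L = 253$ ($L = -33 + \left(16 + 6\right) \left(1 + 12\right) = -33 + 22 \cdot 13 = -33 + 286 = 253$)
$\left(-361\right) \left(-1306\right) + L = \left(-361\right) \left(-1306\right) + 253 = 471466 + 253 = 471719$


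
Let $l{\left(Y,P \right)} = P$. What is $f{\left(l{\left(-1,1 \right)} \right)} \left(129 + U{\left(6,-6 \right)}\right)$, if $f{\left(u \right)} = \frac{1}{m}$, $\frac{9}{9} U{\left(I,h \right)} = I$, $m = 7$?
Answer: $\frac{135}{7} \approx 19.286$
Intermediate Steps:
$U{\left(I,h \right)} = I$
$f{\left(u \right)} = \frac{1}{7}$
$f{\left(l{\left(-1,1 \right)} \right)} \left(129 + U{\left(6,-6 \right)}\right) = \frac{129 + 6}{7} = \frac{1}{7} \cdot 135 = \frac{135}{7}$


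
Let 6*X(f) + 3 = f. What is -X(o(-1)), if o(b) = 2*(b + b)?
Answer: 7/6 ≈ 1.1667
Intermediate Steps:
o(b) = 4*b (o(b) = 2*(2*b) = 4*b)
X(f) = -½ + f/6
-X(o(-1)) = -(-½ + (4*(-1))/6) = -(-½ + (⅙)*(-4)) = -(-½ - ⅔) = -1*(-7/6) = 7/6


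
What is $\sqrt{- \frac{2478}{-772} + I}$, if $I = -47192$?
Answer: $\frac{i \sqrt{7030940978}}{386} \approx 217.23 i$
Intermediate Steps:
$\sqrt{- \frac{2478}{-772} + I} = \sqrt{- \frac{2478}{-772} - 47192} = \sqrt{\left(-2478\right) \left(- \frac{1}{772}\right) - 47192} = \sqrt{\frac{1239}{386} - 47192} = \sqrt{- \frac{18214873}{386}} = \frac{i \sqrt{7030940978}}{386}$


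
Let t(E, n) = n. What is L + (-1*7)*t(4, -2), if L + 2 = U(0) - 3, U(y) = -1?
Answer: 8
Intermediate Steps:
L = -6 (L = -2 + (-1 - 3) = -2 - 4 = -6)
L + (-1*7)*t(4, -2) = -6 - 1*7*(-2) = -6 - 7*(-2) = -6 + 14 = 8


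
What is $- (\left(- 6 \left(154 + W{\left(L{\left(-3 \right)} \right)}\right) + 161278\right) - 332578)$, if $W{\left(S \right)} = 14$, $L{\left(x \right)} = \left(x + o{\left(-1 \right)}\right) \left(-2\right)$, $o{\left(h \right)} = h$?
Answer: $172308$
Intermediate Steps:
$L{\left(x \right)} = 2 - 2 x$ ($L{\left(x \right)} = \left(x - 1\right) \left(-2\right) = \left(-1 + x\right) \left(-2\right) = 2 - 2 x$)
$- (\left(- 6 \left(154 + W{\left(L{\left(-3 \right)} \right)}\right) + 161278\right) - 332578) = - (\left(- 6 \left(154 + 14\right) + 161278\right) - 332578) = - (\left(\left(-6\right) 168 + 161278\right) - 332578) = - (\left(-1008 + 161278\right) - 332578) = - (160270 - 332578) = \left(-1\right) \left(-172308\right) = 172308$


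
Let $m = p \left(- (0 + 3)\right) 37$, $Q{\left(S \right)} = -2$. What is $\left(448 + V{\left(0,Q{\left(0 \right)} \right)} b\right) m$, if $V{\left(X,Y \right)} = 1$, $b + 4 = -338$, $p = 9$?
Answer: $-105894$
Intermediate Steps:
$b = -342$ ($b = -4 - 338 = -342$)
$m = -999$ ($m = 9 \left(- (0 + 3)\right) 37 = 9 \left(\left(-1\right) 3\right) 37 = 9 \left(-3\right) 37 = \left(-27\right) 37 = -999$)
$\left(448 + V{\left(0,Q{\left(0 \right)} \right)} b\right) m = \left(448 + 1 \left(-342\right)\right) \left(-999\right) = \left(448 - 342\right) \left(-999\right) = 106 \left(-999\right) = -105894$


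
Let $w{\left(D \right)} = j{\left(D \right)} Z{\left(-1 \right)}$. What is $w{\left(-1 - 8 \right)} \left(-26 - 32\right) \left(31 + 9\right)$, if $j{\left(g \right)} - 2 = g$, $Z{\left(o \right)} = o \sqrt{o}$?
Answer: $- 16240 i \approx - 16240.0 i$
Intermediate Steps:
$Z{\left(o \right)} = o^{\frac{3}{2}}$
$j{\left(g \right)} = 2 + g$
$w{\left(D \right)} = - i \left(2 + D\right)$ ($w{\left(D \right)} = \left(2 + D\right) \left(-1\right)^{\frac{3}{2}} = \left(2 + D\right) \left(- i\right) = - i \left(2 + D\right)$)
$w{\left(-1 - 8 \right)} \left(-26 - 32\right) \left(31 + 9\right) = i \left(-2 - \left(-1 - 8\right)\right) \left(-26 - 32\right) \left(31 + 9\right) = i \left(-2 - \left(-1 - 8\right)\right) \left(\left(-58\right) 40\right) = i \left(-2 - -9\right) \left(-2320\right) = i \left(-2 + 9\right) \left(-2320\right) = i 7 \left(-2320\right) = 7 i \left(-2320\right) = - 16240 i$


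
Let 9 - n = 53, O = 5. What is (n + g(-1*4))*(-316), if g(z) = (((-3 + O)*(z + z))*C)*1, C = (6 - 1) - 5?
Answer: 13904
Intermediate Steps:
n = -44 (n = 9 - 1*53 = 9 - 53 = -44)
C = 0 (C = 5 - 5 = 0)
g(z) = 0 (g(z) = (((-3 + 5)*(z + z))*0)*1 = ((2*(2*z))*0)*1 = ((4*z)*0)*1 = 0*1 = 0)
(n + g(-1*4))*(-316) = (-44 + 0)*(-316) = -44*(-316) = 13904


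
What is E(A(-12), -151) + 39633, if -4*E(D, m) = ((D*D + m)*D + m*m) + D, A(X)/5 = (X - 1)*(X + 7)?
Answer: -8535911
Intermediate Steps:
A(X) = 5*(-1 + X)*(7 + X) (A(X) = 5*((X - 1)*(X + 7)) = 5*((-1 + X)*(7 + X)) = 5*(-1 + X)*(7 + X))
E(D, m) = -D/4 - m**2/4 - D*(m + D**2)/4 (E(D, m) = -(((D*D + m)*D + m*m) + D)/4 = -(((D**2 + m)*D + m**2) + D)/4 = -(((m + D**2)*D + m**2) + D)/4 = -((D*(m + D**2) + m**2) + D)/4 = -((m**2 + D*(m + D**2)) + D)/4 = -(D + m**2 + D*(m + D**2))/4 = -D/4 - m**2/4 - D*(m + D**2)/4)
E(A(-12), -151) + 39633 = (-(-35 + 5*(-12)**2 + 30*(-12))/4 - (-35 + 5*(-12)**2 + 30*(-12))**3/4 - 1/4*(-151)**2 - 1/4*(-35 + 5*(-12)**2 + 30*(-12))*(-151)) + 39633 = (-(-35 + 5*144 - 360)/4 - (-35 + 5*144 - 360)**3/4 - 1/4*22801 - 1/4*(-35 + 5*144 - 360)*(-151)) + 39633 = (-(-35 + 720 - 360)/4 - (-35 + 720 - 360)**3/4 - 22801/4 - 1/4*(-35 + 720 - 360)*(-151)) + 39633 = (-1/4*325 - 1/4*325**3 - 22801/4 - 1/4*325*(-151)) + 39633 = (-325/4 - 1/4*34328125 - 22801/4 + 49075/4) + 39633 = (-325/4 - 34328125/4 - 22801/4 + 49075/4) + 39633 = -8575544 + 39633 = -8535911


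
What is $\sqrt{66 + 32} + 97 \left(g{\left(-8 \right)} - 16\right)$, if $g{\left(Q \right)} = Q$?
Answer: $-2328 + 7 \sqrt{2} \approx -2318.1$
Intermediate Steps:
$\sqrt{66 + 32} + 97 \left(g{\left(-8 \right)} - 16\right) = \sqrt{66 + 32} + 97 \left(-8 - 16\right) = \sqrt{98} + 97 \left(-8 - 16\right) = 7 \sqrt{2} + 97 \left(-24\right) = 7 \sqrt{2} - 2328 = -2328 + 7 \sqrt{2}$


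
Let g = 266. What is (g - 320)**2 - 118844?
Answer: -115928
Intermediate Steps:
(g - 320)**2 - 118844 = (266 - 320)**2 - 118844 = (-54)**2 - 118844 = 2916 - 118844 = -115928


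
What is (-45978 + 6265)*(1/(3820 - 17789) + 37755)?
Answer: -20944620076522/13969 ≈ -1.4994e+9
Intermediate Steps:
(-45978 + 6265)*(1/(3820 - 17789) + 37755) = -39713*(1/(-13969) + 37755) = -39713*(-1/13969 + 37755) = -39713*527399594/13969 = -20944620076522/13969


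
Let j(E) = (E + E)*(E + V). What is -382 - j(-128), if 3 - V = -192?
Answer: 16770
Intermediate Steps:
V = 195 (V = 3 - 1*(-192) = 3 + 192 = 195)
j(E) = 2*E*(195 + E) (j(E) = (E + E)*(E + 195) = (2*E)*(195 + E) = 2*E*(195 + E))
-382 - j(-128) = -382 - 2*(-128)*(195 - 128) = -382 - 2*(-128)*67 = -382 - 1*(-17152) = -382 + 17152 = 16770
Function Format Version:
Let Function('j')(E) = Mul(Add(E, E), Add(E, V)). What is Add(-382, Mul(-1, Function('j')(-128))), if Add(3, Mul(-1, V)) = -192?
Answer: 16770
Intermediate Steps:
V = 195 (V = Add(3, Mul(-1, -192)) = Add(3, 192) = 195)
Function('j')(E) = Mul(2, E, Add(195, E)) (Function('j')(E) = Mul(Add(E, E), Add(E, 195)) = Mul(Mul(2, E), Add(195, E)) = Mul(2, E, Add(195, E)))
Add(-382, Mul(-1, Function('j')(-128))) = Add(-382, Mul(-1, Mul(2, -128, Add(195, -128)))) = Add(-382, Mul(-1, Mul(2, -128, 67))) = Add(-382, Mul(-1, -17152)) = Add(-382, 17152) = 16770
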